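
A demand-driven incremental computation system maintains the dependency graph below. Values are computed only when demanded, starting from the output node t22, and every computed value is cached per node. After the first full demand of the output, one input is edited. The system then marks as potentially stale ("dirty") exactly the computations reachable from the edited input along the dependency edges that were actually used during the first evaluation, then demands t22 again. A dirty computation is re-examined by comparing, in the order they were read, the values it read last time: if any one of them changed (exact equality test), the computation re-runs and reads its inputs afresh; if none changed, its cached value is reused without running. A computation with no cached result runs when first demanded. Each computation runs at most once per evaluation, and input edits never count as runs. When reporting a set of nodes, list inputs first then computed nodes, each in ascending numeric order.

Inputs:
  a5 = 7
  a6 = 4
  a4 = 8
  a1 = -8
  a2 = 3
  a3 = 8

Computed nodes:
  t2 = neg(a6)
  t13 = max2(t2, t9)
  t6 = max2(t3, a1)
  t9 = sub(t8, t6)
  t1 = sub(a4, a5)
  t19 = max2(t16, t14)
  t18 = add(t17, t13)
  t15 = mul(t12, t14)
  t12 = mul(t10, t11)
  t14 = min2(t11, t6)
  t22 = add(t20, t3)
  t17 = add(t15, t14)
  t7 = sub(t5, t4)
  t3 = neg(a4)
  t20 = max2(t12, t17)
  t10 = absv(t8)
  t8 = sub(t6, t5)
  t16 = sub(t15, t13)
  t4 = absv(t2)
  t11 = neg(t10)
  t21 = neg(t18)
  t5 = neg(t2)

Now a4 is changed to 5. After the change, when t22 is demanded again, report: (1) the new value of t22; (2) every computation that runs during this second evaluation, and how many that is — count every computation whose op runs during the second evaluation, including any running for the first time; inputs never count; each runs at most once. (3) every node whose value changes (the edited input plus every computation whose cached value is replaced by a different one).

New value of t22: 715.
Computations that run: t3, t6, t8, t10, t11, t12, t14, t15, t17, t20, t22 — 11 in total.
Values that change: a4, t3, t6, t8, t10, t11, t12, t14, t15, t17, t20, t22.

First evaluation (everything demanded from the output):
  t2 = neg(4) = -4
  t3 = neg(8) = -8
  t5 = neg(-4) = 4
  t6 = max2(-8, -8) = -8
  t8 = sub(-8, 4) = -12
  t10 = absv(-12) = 12
  t11 = neg(12) = -12
  t12 = mul(12, -12) = -144
  t14 = min2(-12, -8) = -12
  t15 = mul(-144, -12) = 1728
  t17 = add(1728, -12) = 1716
  t20 = max2(-144, 1716) = 1716
  t22 = add(1716, -8) = 1708

Propagation after the edit:
  t3: runs — a4 8->5; result -5.
  t6: runs — t3 -8->-5; result -5.
  t8: runs — t6 -8->-5; result -9.
  t10: runs — t8 -12->-9; result 9.
  t11: runs — t10 12->9; result -9.
  t12: runs — t10 12->9; t11 -12->-9; result -81.
  t14: runs — t11 -12->-9; t6 -8->-5; result -9.
  t15: runs — t12 -144->-81; t14 -12->-9; result 729.
  t17: runs — t15 1728->729; t14 -12->-9; result 720.
  t20: runs — t12 -144->-81; t17 1716->720; result 720.
  t22: runs — t20 1716->720; t3 -8->-5; result 715.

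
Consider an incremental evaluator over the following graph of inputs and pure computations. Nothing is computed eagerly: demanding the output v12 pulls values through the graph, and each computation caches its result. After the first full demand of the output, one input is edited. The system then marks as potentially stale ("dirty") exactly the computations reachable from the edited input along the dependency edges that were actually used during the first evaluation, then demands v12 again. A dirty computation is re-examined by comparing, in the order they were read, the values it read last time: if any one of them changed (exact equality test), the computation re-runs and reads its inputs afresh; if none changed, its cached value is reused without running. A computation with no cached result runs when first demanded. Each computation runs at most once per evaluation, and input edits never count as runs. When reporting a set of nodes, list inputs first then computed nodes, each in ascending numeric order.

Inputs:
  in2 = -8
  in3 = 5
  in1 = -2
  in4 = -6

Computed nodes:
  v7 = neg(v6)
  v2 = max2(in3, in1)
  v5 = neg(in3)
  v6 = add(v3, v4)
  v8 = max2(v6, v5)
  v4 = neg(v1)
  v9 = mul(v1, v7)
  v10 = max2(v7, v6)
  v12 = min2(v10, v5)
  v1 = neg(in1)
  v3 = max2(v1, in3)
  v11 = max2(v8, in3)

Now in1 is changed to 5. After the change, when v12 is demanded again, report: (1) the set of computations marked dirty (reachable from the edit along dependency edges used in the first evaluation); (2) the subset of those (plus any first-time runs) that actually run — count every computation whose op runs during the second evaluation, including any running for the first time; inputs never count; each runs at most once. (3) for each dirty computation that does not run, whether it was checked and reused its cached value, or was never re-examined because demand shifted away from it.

Initial pass — values computed on the first demand:
  v1 = neg(-2) = 2
  v3 = max2(2, 5) = 5
  v4 = neg(2) = -2
  v5 = neg(5) = -5
  v6 = add(5, -2) = 3
  v7 = neg(3) = -3
  v10 = max2(-3, 3) = 3
  v12 = min2(3, -5) = -5

Second demand — change propagation:
  v1: re-runs because in1 -2->5; new result -5.
  v3: re-runs because v1 2->-5; new result 5 (unchanged).
  v4: re-runs because v1 2->-5; new result 5.
  v6: re-runs because v4 -2->5; new result 10.
  v7: re-runs because v6 3->10; new result -10.
  v10: re-runs because v7 -3->-10; v6 3->10; new result 10.
  v12: re-runs because v10 3->10; new result -5 (unchanged).

Dirty set: v1, v3, v4, v6, v7, v10, v12.
Run set: v1, v3, v4, v6, v7, v10, v12 (7 run).
All dirty computations ended up running.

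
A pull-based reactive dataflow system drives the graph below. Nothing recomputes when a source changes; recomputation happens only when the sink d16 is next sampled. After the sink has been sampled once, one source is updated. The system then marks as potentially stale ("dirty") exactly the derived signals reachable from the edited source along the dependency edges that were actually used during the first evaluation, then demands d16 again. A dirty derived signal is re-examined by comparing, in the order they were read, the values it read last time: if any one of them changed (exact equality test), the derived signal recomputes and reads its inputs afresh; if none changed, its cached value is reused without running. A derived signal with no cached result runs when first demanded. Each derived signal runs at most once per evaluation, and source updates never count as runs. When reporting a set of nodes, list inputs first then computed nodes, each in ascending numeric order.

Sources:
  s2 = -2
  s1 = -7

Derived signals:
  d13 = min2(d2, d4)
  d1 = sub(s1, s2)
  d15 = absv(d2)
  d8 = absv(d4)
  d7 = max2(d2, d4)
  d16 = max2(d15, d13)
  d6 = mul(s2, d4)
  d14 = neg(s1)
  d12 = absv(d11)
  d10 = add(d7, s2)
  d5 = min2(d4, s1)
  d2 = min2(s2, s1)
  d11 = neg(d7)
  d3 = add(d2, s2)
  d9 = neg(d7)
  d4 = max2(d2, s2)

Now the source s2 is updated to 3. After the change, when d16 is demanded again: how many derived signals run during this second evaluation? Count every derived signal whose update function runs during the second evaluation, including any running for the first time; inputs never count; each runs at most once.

First evaluation (everything demanded from the output):
  d2 = min2(-2, -7) = -7
  d4 = max2(-7, -2) = -2
  d13 = min2(-7, -2) = -7
  d15 = absv(-7) = 7
  d16 = max2(7, -7) = 7

Propagation after the edit:
  d2: runs — s2 -2->3; result -7 (same value as before).
  d4: runs — s2 -2->3; result 3.
  d13: runs — d4 -2->3; result -7 (same value as before).
  d15: checked — values it read are unchanged (d2 unchanged); reused cached 7 without running.
  d16: checked — values it read are unchanged (d15 unchanged, d13 unchanged); reused cached 7 without running.

Key observation: the cutoff stops propagation at d15 — its inputs' values are unchanged, so it reuses its cache.

Derived signals that run: d2, d4, d13 — 3 in total.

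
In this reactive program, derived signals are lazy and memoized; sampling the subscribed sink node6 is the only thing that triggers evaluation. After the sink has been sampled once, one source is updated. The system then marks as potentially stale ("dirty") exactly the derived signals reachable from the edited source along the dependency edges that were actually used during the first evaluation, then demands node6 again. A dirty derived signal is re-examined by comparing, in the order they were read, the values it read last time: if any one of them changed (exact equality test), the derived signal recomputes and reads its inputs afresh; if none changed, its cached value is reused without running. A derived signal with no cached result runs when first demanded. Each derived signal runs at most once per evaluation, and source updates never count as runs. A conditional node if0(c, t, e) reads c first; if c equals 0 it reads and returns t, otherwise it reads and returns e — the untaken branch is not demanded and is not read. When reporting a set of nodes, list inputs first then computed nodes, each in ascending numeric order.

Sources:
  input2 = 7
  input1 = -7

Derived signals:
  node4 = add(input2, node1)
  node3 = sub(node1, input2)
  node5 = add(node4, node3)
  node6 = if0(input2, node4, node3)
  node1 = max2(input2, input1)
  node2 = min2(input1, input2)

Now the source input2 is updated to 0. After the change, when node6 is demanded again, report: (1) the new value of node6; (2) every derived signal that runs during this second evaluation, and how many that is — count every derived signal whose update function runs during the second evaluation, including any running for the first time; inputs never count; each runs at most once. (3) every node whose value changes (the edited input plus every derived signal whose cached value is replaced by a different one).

Demanding node6 again yields 0.
3 derived signals run: node1, node4, node6.
The nodes whose values change: input2, node1.
Note the branch switch — demand abandons node3, which is never re-examined.

First demand of the output computes:
  node1 = max2(7, -7) = 7
  node3 = sub(7, 7) = 0
  node6 = if0(input2=7 -> else branch node3) = 0

After the edit, cleaning proceeds:
  node1: a read changed (input2 7->0) — executes, giving 0.
  node3: stays stale; no demand reaches it after the flip.
  node4: had never run; runs now, result 0.
  node6: a read changed (input2 7->0) — executes, giving 0 — identical to its old value.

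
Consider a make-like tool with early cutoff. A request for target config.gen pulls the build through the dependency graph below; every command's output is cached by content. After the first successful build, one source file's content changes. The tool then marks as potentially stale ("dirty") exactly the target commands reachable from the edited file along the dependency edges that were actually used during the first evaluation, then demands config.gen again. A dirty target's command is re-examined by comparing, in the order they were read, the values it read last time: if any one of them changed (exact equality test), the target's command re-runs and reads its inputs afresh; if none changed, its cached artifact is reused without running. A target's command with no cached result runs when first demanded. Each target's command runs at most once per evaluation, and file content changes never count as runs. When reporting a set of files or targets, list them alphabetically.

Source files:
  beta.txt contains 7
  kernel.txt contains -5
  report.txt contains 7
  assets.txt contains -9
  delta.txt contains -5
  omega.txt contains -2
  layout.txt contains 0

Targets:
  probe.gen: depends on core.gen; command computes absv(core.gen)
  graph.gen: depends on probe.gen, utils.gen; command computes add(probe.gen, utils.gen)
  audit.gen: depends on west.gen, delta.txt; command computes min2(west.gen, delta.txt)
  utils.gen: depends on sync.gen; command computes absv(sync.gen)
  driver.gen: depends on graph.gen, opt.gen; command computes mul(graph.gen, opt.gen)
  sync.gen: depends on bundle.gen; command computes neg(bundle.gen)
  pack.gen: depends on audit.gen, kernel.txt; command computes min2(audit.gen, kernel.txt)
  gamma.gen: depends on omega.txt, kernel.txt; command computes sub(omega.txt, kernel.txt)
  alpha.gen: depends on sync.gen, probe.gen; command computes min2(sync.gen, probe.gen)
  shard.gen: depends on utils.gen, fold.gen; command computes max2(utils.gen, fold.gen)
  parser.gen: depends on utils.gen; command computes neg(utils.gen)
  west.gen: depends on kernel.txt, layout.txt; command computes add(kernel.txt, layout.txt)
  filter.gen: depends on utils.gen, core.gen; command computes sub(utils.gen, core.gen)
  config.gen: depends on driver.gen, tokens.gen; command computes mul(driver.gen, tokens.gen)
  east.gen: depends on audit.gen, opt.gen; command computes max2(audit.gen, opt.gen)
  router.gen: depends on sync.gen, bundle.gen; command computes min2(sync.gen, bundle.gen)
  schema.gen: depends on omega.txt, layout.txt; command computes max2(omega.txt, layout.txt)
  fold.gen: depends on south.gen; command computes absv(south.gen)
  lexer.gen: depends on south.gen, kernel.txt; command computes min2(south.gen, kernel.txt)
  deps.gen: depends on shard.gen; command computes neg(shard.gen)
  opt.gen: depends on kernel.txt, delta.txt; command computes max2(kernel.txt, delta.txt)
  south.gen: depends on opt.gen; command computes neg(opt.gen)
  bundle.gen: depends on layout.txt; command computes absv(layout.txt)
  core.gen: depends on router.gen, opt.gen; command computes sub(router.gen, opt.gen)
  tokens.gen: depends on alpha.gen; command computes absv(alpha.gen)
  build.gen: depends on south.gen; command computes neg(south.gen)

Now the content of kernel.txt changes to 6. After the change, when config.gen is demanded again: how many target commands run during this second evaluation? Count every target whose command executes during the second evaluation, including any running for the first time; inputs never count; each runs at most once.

First demand of the output computes:
  bundle.gen = absv(0) = 0
  opt.gen = max2(-5, -5) = -5
  sync.gen = neg(0) = 0
  router.gen = min2(0, 0) = 0
  core.gen = sub(0, -5) = 5
  probe.gen = absv(5) = 5
  alpha.gen = min2(0, 5) = 0
  tokens.gen = absv(0) = 0
  utils.gen = absv(0) = 0
  graph.gen = add(5, 0) = 5
  driver.gen = mul(5, -5) = -25
  config.gen = mul(-25, 0) = 0

After the edit, cleaning proceeds:
  opt.gen: a read changed (kernel.txt -5->6) — executes, giving 6.
  core.gen: a read changed (opt.gen -5->6) — executes, giving -6.
  probe.gen: a read changed (core.gen 5->-6) — executes, giving 6.
  alpha.gen: a read changed (probe.gen 5->6) — executes, giving 0 — identical to its old value.
  graph.gen: a read changed (probe.gen 5->6) — executes, giving 6.
  driver.gen: a read changed (graph.gen 5->6; opt.gen -5->6) — executes, giving 36.
  tokens.gen: dirty, but its reads are unchanged (alpha.gen unchanged); cached 0 stands.
  config.gen: a read changed (driver.gen -25->36) — executes, giving 0 — identical to its old value.

Note where the cutoff bites: tokens.gen is checked, finds nothing changed, and keeps its cache.

7 target commands run: alpha.gen, config.gen, core.gen, driver.gen, graph.gen, opt.gen, probe.gen.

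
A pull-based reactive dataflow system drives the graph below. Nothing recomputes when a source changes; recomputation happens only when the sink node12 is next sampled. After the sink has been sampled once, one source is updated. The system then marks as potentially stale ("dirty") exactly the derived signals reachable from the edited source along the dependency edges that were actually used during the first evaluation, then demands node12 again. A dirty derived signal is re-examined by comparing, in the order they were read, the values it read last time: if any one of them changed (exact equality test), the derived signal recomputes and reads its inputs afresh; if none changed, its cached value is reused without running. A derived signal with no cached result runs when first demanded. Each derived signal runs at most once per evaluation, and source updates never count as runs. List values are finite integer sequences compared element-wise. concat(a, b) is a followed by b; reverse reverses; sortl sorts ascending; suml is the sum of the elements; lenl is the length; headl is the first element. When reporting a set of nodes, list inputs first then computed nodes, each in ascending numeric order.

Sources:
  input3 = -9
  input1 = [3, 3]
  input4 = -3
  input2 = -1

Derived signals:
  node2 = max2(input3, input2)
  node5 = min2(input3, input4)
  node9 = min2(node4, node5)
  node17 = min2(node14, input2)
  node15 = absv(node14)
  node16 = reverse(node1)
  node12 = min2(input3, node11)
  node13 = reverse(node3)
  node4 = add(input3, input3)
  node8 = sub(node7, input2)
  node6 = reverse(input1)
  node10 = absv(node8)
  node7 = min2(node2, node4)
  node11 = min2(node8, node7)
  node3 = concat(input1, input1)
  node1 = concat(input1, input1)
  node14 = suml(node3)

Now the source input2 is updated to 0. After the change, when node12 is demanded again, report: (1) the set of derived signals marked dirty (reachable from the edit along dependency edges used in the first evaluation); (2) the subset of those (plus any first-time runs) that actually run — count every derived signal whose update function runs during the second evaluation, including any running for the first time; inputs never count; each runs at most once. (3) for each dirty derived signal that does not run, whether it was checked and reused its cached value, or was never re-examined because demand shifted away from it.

Marked dirty: node2, node7, node8, node11, node12.
Derived signals that run: node2, node7, node8, node11 — 4 in total.
Checked but reused from cache: node12.
Key observation: the cutoff stops propagation at node12 — its inputs' values are unchanged, so it reuses its cache.

First evaluation (everything demanded from the output):
  node2 = max2(-9, -1) = -1
  node4 = add(-9, -9) = -18
  node7 = min2(-1, -18) = -18
  node8 = sub(-18, -1) = -17
  node11 = min2(-17, -18) = -18
  node12 = min2(-9, -18) = -18

Propagation after the edit:
  node2: runs — input2 -1->0; result 0.
  node7: runs — node2 -1->0; result -18 (same value as before).
  node8: runs — input2 -1->0; result -18.
  node11: runs — node8 -17->-18; result -18 (same value as before).
  node12: checked — values it read are unchanged (input3 unchanged, node11 unchanged); reused cached -18 without running.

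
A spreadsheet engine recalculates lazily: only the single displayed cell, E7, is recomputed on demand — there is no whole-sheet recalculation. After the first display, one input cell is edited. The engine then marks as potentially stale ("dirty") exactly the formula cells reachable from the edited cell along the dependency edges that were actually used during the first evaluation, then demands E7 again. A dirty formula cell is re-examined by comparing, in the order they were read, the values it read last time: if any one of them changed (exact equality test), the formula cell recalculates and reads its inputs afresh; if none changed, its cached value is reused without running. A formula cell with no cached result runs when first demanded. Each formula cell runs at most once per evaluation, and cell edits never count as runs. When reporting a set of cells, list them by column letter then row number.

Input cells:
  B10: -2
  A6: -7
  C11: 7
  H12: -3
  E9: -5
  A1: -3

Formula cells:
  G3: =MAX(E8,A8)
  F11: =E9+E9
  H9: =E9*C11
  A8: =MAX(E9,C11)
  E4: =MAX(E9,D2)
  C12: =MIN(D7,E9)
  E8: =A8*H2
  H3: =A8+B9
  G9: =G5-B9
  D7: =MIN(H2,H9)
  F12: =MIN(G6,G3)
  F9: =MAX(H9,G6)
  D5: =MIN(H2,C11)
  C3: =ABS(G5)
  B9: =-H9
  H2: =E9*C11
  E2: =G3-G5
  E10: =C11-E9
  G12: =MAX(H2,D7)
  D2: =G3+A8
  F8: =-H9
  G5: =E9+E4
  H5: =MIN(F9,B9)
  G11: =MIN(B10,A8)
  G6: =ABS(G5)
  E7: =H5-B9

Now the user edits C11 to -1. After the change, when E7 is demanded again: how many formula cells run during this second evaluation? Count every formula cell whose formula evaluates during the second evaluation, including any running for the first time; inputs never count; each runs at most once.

Formula cells that run: A8, B9, D2, E4, E7, E8, F9, G3, G5, G6, H2, H5, H9 — 13 in total.

First evaluation (everything demanded from the output):
  A8 = MAX(-5, 7) = 7
  H2 = -5 * 7 = -35
  E8 = 7 * -35 = -245
  G3 = MAX(-245, 7) = 7
  D2 = 7 + 7 = 14
  E4 = MAX(-5, 14) = 14
  G5 = -5 + 14 = 9
  G6 = ABS(9) = 9
  H9 = -5 * 7 = -35
  B9 = -(-35) = 35
  F9 = MAX(-35, 9) = 9
  H5 = MIN(9, 35) = 9
  E7 = 9 - 35 = -26

Propagation after the edit:
  A8: runs — C11 7->-1; result -1.
  H2: runs — C11 7->-1; result 5.
  E8: runs — A8 7->-1; H2 -35->5; result -5.
  G3: runs — E8 -245->-5; A8 7->-1; result -1.
  D2: runs — G3 7->-1; A8 7->-1; result -2.
  E4: runs — D2 14->-2; result -2.
  G5: runs — E4 14->-2; result -7.
  G6: runs — G5 9->-7; result 7.
  H9: runs — C11 7->-1; result 5.
  B9: runs — H9 -35->5; result -5.
  F9: runs — H9 -35->5; G6 9->7; result 7.
  H5: runs — F9 9->7; B9 35->-5; result -5.
  E7: runs — H5 9->-5; B9 35->-5; result 0.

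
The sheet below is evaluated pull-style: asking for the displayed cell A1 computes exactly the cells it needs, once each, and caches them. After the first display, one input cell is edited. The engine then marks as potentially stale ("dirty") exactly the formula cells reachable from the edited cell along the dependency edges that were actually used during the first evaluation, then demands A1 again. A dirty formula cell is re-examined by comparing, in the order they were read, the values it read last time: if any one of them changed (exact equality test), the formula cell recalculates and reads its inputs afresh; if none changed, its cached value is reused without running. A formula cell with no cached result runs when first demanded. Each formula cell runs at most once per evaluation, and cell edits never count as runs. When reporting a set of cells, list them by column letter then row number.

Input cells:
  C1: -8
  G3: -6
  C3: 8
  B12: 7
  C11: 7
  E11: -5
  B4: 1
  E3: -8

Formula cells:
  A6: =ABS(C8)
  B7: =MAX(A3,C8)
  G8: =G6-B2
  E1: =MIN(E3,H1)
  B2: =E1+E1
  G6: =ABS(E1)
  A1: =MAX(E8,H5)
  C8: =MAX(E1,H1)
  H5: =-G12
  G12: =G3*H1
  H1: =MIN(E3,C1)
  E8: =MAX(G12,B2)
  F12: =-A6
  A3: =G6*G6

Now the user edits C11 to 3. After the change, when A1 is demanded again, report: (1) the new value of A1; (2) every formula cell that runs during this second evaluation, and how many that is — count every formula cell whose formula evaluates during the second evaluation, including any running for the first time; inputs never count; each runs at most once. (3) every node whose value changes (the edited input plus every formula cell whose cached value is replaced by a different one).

Demanding A1 again yields 48.
0 formula cells run: none.
The nodes whose values change: C11.
Note the shortcut — nothing in the graph depends on C11 at all, so no recomputation happens.

First demand of the output computes:
  H1 = MIN(-8, -8) = -8
  E1 = MIN(-8, -8) = -8
  B2 = -8 + -8 = -16
  G12 = -6 * -8 = 48
  E8 = MAX(48, -16) = 48
  H5 = -(48) = -48
  A1 = MAX(48, -48) = 48

After the edit, cleaning proceeds:
  no node depends on C11 at all; the second demand re-runs nothing.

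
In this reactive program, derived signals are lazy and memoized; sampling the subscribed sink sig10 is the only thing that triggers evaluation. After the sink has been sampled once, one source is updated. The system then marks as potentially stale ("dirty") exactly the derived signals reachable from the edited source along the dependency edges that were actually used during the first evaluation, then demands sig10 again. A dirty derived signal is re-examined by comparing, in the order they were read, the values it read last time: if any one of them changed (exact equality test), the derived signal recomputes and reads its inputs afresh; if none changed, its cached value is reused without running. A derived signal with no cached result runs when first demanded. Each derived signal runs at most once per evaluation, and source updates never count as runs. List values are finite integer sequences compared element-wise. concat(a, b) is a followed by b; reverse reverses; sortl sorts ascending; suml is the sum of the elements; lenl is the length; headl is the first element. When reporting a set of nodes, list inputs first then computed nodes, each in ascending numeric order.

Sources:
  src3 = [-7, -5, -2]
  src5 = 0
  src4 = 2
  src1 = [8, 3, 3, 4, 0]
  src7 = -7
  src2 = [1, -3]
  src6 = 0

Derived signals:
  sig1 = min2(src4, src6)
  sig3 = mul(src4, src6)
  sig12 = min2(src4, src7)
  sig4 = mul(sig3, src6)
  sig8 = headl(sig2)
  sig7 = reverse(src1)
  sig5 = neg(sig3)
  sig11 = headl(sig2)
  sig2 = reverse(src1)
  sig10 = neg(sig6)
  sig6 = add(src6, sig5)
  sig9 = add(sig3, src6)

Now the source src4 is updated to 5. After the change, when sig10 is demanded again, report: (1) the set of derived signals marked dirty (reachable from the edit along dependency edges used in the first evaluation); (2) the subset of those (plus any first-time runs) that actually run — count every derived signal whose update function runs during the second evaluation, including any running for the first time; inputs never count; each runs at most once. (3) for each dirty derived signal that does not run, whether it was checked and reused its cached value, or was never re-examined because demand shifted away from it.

First demand of the output computes:
  sig3 = mul(2, 0) = 0
  sig5 = neg(0) = 0
  sig6 = add(0, 0) = 0
  sig10 = neg(0) = 0

After the edit, cleaning proceeds:
  sig3: a read changed (src4 2->5) — executes, giving 0 — identical to its old value.
  sig5: dirty, but its reads are unchanged (sig3 unchanged); cached 0 stands.
  sig6: dirty, but its reads are unchanged (src6 unchanged, sig5 unchanged); cached 0 stands.
  sig10: dirty, but its reads are unchanged (sig6 unchanged); cached 0 stands.

Note the absorption at sig3: it re-runs yet its value is the same, leaving the output's value untouched.

The edit dirties: sig3, sig5, sig6, sig10.
1 derived signals run: sig3.
Cache hits after checking: sig5, sig6, sig10.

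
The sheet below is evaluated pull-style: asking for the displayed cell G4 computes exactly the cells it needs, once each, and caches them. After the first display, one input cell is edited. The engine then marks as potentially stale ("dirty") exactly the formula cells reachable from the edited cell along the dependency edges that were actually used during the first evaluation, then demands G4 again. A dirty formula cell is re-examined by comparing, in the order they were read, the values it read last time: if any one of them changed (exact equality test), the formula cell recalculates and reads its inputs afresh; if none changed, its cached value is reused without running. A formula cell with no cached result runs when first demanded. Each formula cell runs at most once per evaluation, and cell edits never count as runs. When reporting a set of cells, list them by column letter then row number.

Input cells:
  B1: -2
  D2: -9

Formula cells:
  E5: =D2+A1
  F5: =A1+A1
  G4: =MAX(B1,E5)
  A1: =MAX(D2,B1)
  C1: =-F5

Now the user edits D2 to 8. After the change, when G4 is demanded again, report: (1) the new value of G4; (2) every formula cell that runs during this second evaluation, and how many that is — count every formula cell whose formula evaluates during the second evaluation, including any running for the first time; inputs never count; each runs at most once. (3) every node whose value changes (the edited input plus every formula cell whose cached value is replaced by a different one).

Demanding G4 again yields 16.
3 formula cells run: A1, E5, G4.
The nodes whose values change: A1, D2, E5, G4.

First demand of the output computes:
  A1 = MAX(-9, -2) = -2
  E5 = -9 + -2 = -11
  G4 = MAX(-2, -11) = -2

After the edit, cleaning proceeds:
  A1: a read changed (D2 -9->8) — executes, giving 8.
  E5: a read changed (D2 -9->8; A1 -2->8) — executes, giving 16.
  G4: a read changed (E5 -11->16) — executes, giving 16.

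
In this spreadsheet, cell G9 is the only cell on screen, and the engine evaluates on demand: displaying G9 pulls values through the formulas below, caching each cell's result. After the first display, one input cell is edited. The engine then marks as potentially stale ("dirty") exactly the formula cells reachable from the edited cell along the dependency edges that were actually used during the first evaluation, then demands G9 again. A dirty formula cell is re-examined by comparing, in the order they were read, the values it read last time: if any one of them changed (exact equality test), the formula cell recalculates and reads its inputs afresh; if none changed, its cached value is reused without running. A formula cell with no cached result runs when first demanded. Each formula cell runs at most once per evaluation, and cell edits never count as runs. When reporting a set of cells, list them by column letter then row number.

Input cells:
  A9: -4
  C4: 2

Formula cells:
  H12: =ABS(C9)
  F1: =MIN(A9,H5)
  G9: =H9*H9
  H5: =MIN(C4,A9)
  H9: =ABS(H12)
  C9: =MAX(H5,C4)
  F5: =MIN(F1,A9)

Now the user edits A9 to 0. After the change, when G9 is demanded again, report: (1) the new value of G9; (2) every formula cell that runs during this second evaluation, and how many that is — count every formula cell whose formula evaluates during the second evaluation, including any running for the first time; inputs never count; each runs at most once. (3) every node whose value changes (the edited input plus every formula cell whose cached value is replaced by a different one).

Initial pass — values computed on the first demand:
  H5 = MIN(2, -4) = -4
  C9 = MAX(-4, 2) = 2
  H12 = ABS(2) = 2
  H9 = ABS(2) = 2
  G9 = 2 * 2 = 4

Second demand — change propagation:
  H5: re-runs because A9 -4->0; new result 0.
  C9: re-runs because H5 -4->0; new result 2 (unchanged).
  H12: re-examined; everything it read last time is the same (C9 unchanged) — cache 2 kept, no run.
  H9: re-examined; everything it read last time is the same (H12 unchanged) — cache 2 kept, no run.
  G9: re-examined; everything it read last time is the same (H9 unchanged, H9 unchanged) — cache 4 kept, no run.

The important point: C9 recomputes to an identical value, and the output ends up unchanged.

G9 now evaluates to 4.
Run set: C9, H5 (2 run).
Changed values: A9, H5.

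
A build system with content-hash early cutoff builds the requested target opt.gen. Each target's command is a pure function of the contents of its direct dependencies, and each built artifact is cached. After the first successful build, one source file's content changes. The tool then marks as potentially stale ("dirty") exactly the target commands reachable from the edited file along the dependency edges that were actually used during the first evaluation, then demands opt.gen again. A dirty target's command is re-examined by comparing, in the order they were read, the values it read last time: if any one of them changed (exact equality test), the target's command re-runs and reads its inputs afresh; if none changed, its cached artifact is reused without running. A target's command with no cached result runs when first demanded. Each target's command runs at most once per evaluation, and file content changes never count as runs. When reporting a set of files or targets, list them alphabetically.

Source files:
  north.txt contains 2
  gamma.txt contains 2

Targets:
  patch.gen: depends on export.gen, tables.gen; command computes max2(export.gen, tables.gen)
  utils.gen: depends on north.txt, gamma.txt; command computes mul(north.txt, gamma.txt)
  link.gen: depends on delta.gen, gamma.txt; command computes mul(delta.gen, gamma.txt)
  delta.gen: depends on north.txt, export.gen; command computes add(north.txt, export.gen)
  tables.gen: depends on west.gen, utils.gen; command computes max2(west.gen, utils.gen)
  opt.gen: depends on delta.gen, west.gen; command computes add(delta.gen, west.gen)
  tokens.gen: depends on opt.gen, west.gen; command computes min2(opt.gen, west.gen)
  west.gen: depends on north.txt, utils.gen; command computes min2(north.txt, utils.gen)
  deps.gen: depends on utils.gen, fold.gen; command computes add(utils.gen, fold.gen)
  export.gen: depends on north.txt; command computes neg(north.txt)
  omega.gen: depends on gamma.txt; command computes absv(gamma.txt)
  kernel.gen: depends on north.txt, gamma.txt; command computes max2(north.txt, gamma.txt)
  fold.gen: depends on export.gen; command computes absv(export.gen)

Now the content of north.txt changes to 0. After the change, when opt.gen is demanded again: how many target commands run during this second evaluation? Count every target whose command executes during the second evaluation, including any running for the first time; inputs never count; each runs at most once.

First evaluation (everything demanded from the output):
  export.gen = neg(2) = -2
  delta.gen = add(2, -2) = 0
  utils.gen = mul(2, 2) = 4
  west.gen = min2(2, 4) = 2
  opt.gen = add(0, 2) = 2

Propagation after the edit:
  export.gen: runs — north.txt 2->0; result 0.
  delta.gen: runs — north.txt 2->0; export.gen -2->0; result 0 (same value as before).
  utils.gen: runs — north.txt 2->0; result 0.
  west.gen: runs — north.txt 2->0; utils.gen 4->0; result 0.
  opt.gen: runs — west.gen 2->0; result 0.

Target commands that run: delta.gen, export.gen, opt.gen, utils.gen, west.gen — 5 in total.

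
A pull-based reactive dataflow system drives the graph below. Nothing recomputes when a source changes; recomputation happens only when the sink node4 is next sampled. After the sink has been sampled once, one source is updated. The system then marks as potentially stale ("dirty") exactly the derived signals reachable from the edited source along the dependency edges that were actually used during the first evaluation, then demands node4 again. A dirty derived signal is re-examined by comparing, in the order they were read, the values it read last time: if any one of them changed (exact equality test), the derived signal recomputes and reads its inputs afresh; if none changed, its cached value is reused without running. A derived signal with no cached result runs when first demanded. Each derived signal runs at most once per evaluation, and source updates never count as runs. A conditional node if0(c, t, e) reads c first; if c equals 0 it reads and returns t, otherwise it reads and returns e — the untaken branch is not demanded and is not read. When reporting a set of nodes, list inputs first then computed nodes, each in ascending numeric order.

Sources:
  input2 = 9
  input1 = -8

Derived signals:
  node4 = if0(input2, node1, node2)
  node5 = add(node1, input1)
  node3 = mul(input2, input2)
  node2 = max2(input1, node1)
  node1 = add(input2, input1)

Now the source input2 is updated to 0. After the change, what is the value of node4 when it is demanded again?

First evaluation (everything demanded from the output):
  node1 = add(9, -8) = 1
  node2 = max2(-8, 1) = 1
  node4 = if0(input2=9 -> else branch node2) = 1

Propagation after the edit:
  node1: runs — input2 9->0; result -8.
  node2: marked dirty but never re-examined — demand shifted away from it.
  node4: runs — input2 9->0; result -8.

Key observation: a condition flipped, so demand moved to the other branch — node2 is never re-examined.

New value of node4: -8.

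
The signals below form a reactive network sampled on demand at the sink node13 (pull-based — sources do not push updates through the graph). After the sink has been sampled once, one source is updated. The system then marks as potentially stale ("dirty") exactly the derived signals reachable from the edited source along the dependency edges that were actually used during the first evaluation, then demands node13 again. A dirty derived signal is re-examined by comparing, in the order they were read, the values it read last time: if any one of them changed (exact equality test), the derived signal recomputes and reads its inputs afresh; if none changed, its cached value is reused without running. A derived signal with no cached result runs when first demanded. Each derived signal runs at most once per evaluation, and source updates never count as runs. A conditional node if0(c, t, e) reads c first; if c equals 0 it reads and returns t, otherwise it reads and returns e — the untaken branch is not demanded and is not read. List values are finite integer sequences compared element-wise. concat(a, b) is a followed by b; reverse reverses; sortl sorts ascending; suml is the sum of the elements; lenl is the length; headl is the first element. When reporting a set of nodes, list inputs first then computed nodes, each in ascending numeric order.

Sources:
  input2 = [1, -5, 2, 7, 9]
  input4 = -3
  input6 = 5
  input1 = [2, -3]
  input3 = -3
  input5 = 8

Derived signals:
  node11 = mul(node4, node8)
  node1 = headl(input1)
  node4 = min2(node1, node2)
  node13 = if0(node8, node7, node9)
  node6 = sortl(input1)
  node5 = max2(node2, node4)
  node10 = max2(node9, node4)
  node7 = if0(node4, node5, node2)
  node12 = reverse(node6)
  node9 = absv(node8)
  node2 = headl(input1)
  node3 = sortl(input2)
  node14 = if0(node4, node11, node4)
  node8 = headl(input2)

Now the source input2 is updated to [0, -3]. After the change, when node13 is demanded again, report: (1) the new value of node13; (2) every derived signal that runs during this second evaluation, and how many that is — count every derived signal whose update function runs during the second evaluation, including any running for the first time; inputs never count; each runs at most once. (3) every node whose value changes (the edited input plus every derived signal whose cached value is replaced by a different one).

node13 now evaluates to 2.
Run set: node1, node2, node4, node7, node8, node13 (6 run).
Changed values: input2, node8, node13.
The important point: the flipped condition redirects demand; node9 is left stale, never re-checked.

Initial pass — values computed on the first demand:
  node8 = headl([1, -5, 2, 7, 9]) = 1
  node9 = absv(1) = 1
  node13 = if0(node8=1 -> else branch node9) = 1

Second demand — change propagation:
  node1: newly demanded (no cache) — executes and yields 2.
  node2: newly demanded (no cache) — executes and yields 2.
  node4: newly demanded (no cache) — executes and yields 2.
  node7: newly demanded (no cache) — executes and yields 2.
  node8: re-runs because input2 [1, -5, 2, 7, 9]->[0, -3]; new result 0.
  node9: dirty yet unreached — the second evaluation never asks for it.
  node13: re-runs because node8 1->0; new result 2.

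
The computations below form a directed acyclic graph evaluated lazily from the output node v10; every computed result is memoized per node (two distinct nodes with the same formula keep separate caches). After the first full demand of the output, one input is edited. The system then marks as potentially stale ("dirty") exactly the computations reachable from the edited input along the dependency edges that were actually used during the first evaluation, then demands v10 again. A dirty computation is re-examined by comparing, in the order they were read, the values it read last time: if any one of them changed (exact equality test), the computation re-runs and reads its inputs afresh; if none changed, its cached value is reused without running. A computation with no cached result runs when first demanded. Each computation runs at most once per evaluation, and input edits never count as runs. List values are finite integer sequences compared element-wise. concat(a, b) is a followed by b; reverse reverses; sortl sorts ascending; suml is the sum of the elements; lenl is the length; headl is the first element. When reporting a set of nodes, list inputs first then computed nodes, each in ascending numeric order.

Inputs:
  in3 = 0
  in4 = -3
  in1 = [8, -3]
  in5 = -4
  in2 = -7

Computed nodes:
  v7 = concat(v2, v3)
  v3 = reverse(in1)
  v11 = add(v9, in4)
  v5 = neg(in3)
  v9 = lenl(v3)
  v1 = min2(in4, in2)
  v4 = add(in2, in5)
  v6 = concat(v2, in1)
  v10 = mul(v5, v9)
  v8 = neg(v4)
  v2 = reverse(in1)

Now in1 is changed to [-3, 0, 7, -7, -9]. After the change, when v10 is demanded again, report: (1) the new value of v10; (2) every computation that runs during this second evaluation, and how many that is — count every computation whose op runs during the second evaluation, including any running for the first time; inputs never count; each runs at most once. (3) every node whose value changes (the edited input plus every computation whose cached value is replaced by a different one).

Demanding v10 again yields 0.
3 computations run: v3, v9, v10.
The nodes whose values change: in1, v3, v9.

First demand of the output computes:
  v3 = reverse([8, -3]) = [-3, 8]
  v5 = neg(0) = 0
  v9 = lenl([-3, 8]) = 2
  v10 = mul(0, 2) = 0

After the edit, cleaning proceeds:
  v3: a read changed (in1 [8, -3]->[-3, 0, 7, -7, -9]) — executes, giving [-9, -7, 7, 0, -3].
  v9: a read changed (v3 [-3, 8]->[-9, -7, 7, 0, -3]) — executes, giving 5.
  v10: a read changed (v9 2->5) — executes, giving 0 — identical to its old value.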